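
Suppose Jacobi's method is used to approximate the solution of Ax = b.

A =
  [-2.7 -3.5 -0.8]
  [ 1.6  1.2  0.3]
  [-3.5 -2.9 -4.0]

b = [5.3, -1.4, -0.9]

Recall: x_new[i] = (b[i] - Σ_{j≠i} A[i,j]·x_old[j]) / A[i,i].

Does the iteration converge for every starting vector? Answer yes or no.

Write A = D+L+U with D = diag(-2.7, 1.2, -4).
Jacobi: T = -D⁻¹(L+U), T[0,2] = -(-0.8)/(-2.7) = -0.2963; T[0,0] = 0.
  T[0,:] = [+0.0000  -1.2963  -0.2963]
  T[1,:] = [-1.3333  +0.0000  -0.2500]
  T[2,:] = [-0.8750  -0.7250  +0.0000]
|roots of det(T-λI)|: 1.5898, 1.3177, 0.2721.
spectral radius ρ = 1.5898; 1.5898 > 1, so it fails to converge.

no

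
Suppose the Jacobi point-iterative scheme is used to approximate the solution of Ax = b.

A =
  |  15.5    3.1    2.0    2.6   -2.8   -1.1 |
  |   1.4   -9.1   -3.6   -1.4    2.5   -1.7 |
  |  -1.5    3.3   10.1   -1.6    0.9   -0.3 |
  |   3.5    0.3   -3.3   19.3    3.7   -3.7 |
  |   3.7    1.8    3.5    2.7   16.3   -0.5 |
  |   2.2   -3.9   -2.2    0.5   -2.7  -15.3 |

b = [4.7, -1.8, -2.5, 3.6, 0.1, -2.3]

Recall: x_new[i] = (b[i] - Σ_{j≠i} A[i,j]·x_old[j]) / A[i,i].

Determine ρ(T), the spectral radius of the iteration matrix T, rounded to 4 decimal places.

A = D + L + U where D = diag(15.5, -9.1, 10.1, 19.3, 16.3, -15.3).
Jacobi T = -D⁻¹(L+U): T[3,0] = -(3.5)/(19.3) = -0.1813; T[3,3] = 0.
  T[0,:] = [+0.0000  -0.2000  -0.1290  -0.1677  +0.1806  +0.0710]
  T[1,:] = [+0.1538  +0.0000  -0.3956  -0.1538  +0.2747  -0.1868]
  T[2,:] = [+0.1485  -0.3267  +0.0000  +0.1584  -0.0891  +0.0297]
  T[3,:] = [-0.1813  -0.0155  +0.1710  +0.0000  -0.1917  +0.1917]
  T[4,:] = [-0.2270  -0.1104  -0.2147  -0.1656  +0.0000  +0.0307]
  T[5,:] = [+0.1438  -0.2549  -0.1438  +0.0327  -0.1765  +0.0000]
moduli |λ_i(T)| = 0.5387, 0.4032, 0.2622, 0.2622, 0.0755, 0.0755.
ρ(T) = max|λ| = 0.5387; 0.5387 < 1, so it converges for any x₀.

0.5387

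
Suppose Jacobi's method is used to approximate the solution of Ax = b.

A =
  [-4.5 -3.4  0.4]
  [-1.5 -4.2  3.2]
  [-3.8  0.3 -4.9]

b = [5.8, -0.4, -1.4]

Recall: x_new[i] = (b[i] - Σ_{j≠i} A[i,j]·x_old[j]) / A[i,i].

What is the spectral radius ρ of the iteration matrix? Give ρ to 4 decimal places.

0.8707

A = D + L + U where D = diag(-4.5, -4.2, -4.9).
Jacobi: T = -D⁻¹(L+U), T[1,0] = -(-1.5)/(-4.2) = -0.3571; T[1,1] = 0.
  T[0,:] = [+0.0000 -0.7556 +0.0889]
  T[1,:] = [-0.3571 +0.0000 +0.7619]
  T[2,:] = [-0.7755 +0.0612 +0.0000]
moduli |λ_i(T)| = 0.8707, 0.7145, 0.7145.
ρ = 0.8707; 0.8707 < 1: convergent.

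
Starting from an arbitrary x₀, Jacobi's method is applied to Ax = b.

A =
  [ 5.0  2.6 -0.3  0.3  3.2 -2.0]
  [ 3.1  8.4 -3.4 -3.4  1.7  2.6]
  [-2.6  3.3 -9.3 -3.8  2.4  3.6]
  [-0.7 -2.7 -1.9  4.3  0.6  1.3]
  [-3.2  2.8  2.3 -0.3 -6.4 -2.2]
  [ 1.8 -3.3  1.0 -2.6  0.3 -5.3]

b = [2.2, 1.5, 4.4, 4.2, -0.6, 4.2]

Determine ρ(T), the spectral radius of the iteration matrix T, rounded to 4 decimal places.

1.1421

A = D + L + U where D = diag(5, 8.4, -9.3, 4.3, -6.4, -5.3).
Jacobi: T = -D⁻¹(L+U), T[2,5] = -(3.6)/(-9.3) = +0.3871; T[2,2] = 0.
  T[0,:] = [+0.0000 -0.5200 +0.0600 -0.0600 -0.6400 +0.4000]
  T[1,:] = [-0.3690 +0.0000 +0.4048 +0.4048 -0.2024 -0.3095]
  T[2,:] = [-0.2796 +0.3548 +0.0000 -0.4086 +0.2581 +0.3871]
  T[3,:] = [+0.1628 +0.6279 +0.4419 +0.0000 -0.1395 -0.3023]
  T[4,:] = [-0.5000 +0.4375 +0.3594 -0.0469 +0.0000 -0.3438]
  T[5,:] = [+0.3396 -0.6226 +0.1887 -0.4906 +0.0566 +0.0000]
|roots of det(T-λI)|: 1.1421, 0.8357, 0.5271, 0.5271, 0.4759, 0.4759.
ρ(T) = max|λ| = 1.1421; 1.1421 > 1, so it fails to converge.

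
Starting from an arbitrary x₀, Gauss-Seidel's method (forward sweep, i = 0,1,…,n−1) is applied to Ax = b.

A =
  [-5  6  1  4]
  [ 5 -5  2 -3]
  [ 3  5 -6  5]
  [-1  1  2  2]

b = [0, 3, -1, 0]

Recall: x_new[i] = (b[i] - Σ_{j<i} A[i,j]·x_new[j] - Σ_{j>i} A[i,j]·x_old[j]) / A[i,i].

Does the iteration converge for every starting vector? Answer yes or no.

Diagonal D = diag(-5, -5, -6, 2); L, U strict lower/upper.
T_GS = -(D+L)⁻¹U: row 0 first, T[0,3] = -(4)/(-5) = +0.8000; later rows by forward substitution.
  T[0,:] = [+0.0000, +1.2000, +0.2000, +0.8000]
  T[1,:] = [+0.0000, +1.2000, +0.6000, +0.2000]
  T[2,:] = [+0.0000, +1.6000, +0.6000, +1.4000]
  T[3,:] = [+0.0000, -1.6000, -0.8000, -1.1000]
|eigenvalues of T|: 1.3738, 0.3816, 0.3816, 0.0000.
ρ(T) = max|λ| = 1.3738; 1.3738 > 1, so it fails to converge.

no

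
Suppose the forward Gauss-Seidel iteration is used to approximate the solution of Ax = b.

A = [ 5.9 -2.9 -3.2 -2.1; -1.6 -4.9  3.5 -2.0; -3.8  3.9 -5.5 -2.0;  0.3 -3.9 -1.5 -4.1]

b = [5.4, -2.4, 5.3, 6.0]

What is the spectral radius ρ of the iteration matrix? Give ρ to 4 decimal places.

Let D = diag(5.9, -4.9, -5.5, -4.1); L, U the strict triangles.
GS T = -(D+L)⁻¹U: row 0 first, T[0,2] = -(-3.2)/(5.9) = +0.5424; later rows by forward substitution.
  T[0,:] = [+0.0000 +0.4915 +0.5424 +0.3559]
  T[1,:] = [+0.0000 -0.1605 +0.5372 -0.5244]
  T[2,:] = [+0.0000 -0.4534 +0.0062 -0.9814]
  T[3,:] = [+0.0000 +0.3545 -0.4736 +0.8839]
|roots of det(T-λI)|: 0.9083, 0.2246, 0.0458, 0.0000.
ρ(T) = max|λ| = 0.9083; 0.9083 < 1, so it converges for any x₀.

0.9083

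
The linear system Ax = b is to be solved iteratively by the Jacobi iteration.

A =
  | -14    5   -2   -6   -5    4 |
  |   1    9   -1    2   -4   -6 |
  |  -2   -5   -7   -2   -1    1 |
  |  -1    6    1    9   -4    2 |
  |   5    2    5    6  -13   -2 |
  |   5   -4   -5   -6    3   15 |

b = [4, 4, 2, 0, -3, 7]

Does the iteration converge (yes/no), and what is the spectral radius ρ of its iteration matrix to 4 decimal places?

Diagonal D = diag(-14, 9, -7, 9, -13, 15); L, U strict lower/upper.
Jacobi T = -D⁻¹(L+U): T[1,5] = -(-6)/(9) = +0.6667; T[1,1] = 0.
  T[0,:] = [+0.0000  +0.3571  -0.1429  -0.4286  -0.3571  +0.2857]
  T[1,:] = [-0.1111  +0.0000  +0.1111  -0.2222  +0.4444  +0.6667]
  T[2,:] = [-0.2857  -0.7143  +0.0000  -0.2857  -0.1429  +0.1429]
  T[3,:] = [+0.1111  -0.6667  -0.1111  +0.0000  +0.4444  -0.2222]
  T[4,:] = [+0.3846  +0.1538  +0.3846  +0.4615  +0.0000  -0.1538]
  T[5,:] = [-0.3333  +0.2667  +0.3333  +0.4000  -0.2000  +0.0000]
eigenvalue magnitudes: 1.1313, 0.8208, 0.8208, 0.4730, 0.4730, 0.0271.
spectral radius ρ = 1.1313; 1.1313 > 1, so it fails to converge.

no, ρ = 1.1313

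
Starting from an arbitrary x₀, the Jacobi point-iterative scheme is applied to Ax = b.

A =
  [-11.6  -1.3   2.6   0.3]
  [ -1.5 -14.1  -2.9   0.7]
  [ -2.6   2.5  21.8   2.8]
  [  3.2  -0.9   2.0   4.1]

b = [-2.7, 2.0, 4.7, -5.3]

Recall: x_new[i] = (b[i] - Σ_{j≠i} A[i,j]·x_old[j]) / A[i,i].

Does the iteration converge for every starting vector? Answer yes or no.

yes

A = D + L + U where D = diag(-11.6, -14.1, 21.8, 4.1).
Jacobi: T = -D⁻¹(L+U), T[2,0] = -(-2.6)/(21.8) = +0.1193; T[2,2] = 0.
  T[0,:] = [+0.0000  -0.1121  +0.2241  +0.0259]
  T[1,:] = [-0.1064  +0.0000  -0.2057  +0.0496]
  T[2,:] = [+0.1193  -0.1147  +0.0000  -0.1284]
  T[3,:] = [-0.7805  +0.2195  -0.4878  +0.0000]
eigenvalue magnitudes: 0.4639, 0.2352, 0.2352, 0.1344.
ρ = 0.4639; 0.4639 < 1 ⇒ converges.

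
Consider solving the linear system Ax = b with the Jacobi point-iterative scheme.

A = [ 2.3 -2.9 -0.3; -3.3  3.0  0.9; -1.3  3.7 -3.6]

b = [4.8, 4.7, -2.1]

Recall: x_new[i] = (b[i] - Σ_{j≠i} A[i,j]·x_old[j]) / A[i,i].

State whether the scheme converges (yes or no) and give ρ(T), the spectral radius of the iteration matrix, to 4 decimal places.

Write A = D+L+U with D = diag(2.3, 3, -3.6).
Jacobi T = -D⁻¹(L+U): T[0,1] = -(-2.9)/(2.3) = +1.2609; T[0,0] = 0.
  T[0,:] = [+0.0000, +1.2609, +0.1304]
  T[1,:] = [+1.1000, +0.0000, -0.3000]
  T[2,:] = [-0.3611, +1.0278, +0.0000]
|λ(T)| sorted: 1.1324, 0.8303, 0.3021.
spectral radius ρ = 1.1324; 1.1324 > 1, so it fails to converge.

no, ρ = 1.1324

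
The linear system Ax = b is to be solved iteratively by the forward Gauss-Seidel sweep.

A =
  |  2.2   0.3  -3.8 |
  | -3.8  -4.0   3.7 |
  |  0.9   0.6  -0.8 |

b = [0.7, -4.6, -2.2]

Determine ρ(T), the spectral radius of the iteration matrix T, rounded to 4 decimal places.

Write A = D+L+U with D = diag(2.2, -4, -0.8).
Gauss-Seidel: T = -(D+L)⁻¹U, row 0 first, T[0,1] = -(0.3)/(2.2) = -0.1364; later rows by forward substitution.
  T[0,:] = [+0.0000 -0.1364 +1.7273]
  T[1,:] = [+0.0000 +0.1295 -0.7159]
  T[2,:] = [+0.0000 -0.0562 +1.4062]
|roots of det(T-λI)|: 1.4370, 0.0987, 0.0000.
ρ(T) = max|λ| = 1.4370; 1.4370 > 1 ⇒ diverges.

1.4370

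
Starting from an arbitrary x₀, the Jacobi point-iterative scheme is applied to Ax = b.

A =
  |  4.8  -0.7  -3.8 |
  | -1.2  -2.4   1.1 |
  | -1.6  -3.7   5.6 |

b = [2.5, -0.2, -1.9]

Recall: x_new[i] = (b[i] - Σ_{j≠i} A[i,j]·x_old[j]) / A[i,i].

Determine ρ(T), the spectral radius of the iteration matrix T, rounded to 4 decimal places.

Write A = D+L+U with D = diag(4.8, -2.4, 5.6).
Jacobi T = -D⁻¹(L+U): T[1,0] = -(-1.2)/(-2.4) = -0.5000; T[1,1] = 0.
  T[0,:] = [+0.0000, +0.1458, +0.7917]
  T[1,:] = [-0.5000, +0.0000, +0.4583]
  T[2,:] = [+0.2857, +0.6607, +0.0000]
moduli |λ_i(T)| = 0.8592, 0.5312, 0.5312.
spectral radius ρ = 0.8592; 0.8592 < 1, so it converges for any x₀.

0.8592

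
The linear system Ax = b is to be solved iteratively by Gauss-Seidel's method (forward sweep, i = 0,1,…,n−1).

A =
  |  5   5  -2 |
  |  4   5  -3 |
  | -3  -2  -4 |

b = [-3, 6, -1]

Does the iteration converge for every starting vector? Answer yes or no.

yes

Write A = D+L+U with D = diag(5, 5, -4).
Gauss-Seidel: T = -(D+L)⁻¹U, row 0 first, T[0,2] = -(-2)/(5) = +0.4000; later rows by forward substitution.
  T[0,:] = [+0.0000, -1.0000, +0.4000]
  T[1,:] = [+0.0000, +0.8000, +0.2800]
  T[2,:] = [+0.0000, +0.3500, -0.4400]
eigenvalue magnitudes: 0.8746, 0.5146, 0.0000.
ρ(T) = max|λ| = 0.8746; 0.8746 < 1: convergent.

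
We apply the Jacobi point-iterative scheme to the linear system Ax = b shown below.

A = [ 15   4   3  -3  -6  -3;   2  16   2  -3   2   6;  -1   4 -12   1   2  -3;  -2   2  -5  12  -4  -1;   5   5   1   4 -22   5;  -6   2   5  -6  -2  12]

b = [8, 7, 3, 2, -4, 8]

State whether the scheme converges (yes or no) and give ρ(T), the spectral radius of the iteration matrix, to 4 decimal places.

A = D + L + U where D = diag(15, 16, -12, 12, -22, 12).
T_J = -D⁻¹(L+U): T[4,1] = -(5)/(-22) = +0.2273; T[4,4] = 0.
  T[0,:] = [+0.0000 -0.2667 -0.2000 +0.2000 +0.4000 +0.2000]
  T[1,:] = [-0.1250 +0.0000 -0.1250 +0.1875 -0.1250 -0.3750]
  T[2,:] = [-0.0833 +0.3333 +0.0000 +0.0833 +0.1667 -0.2500]
  T[3,:] = [+0.1667 -0.1667 +0.4167 +0.0000 +0.3333 +0.0833]
  T[4,:] = [+0.2273 +0.2273 +0.0455 +0.1818 +0.0000 +0.2273]
  T[5,:] = [+0.5000 -0.1667 -0.4167 +0.5000 +0.1667 +0.0000]
moduli |λ_i(T)| = 0.8387, 0.4623, 0.4623, 0.4212, 0.3214, 0.3214.
ρ = 0.8387; 0.8387 < 1, so it converges for any x₀.

yes, ρ = 0.8387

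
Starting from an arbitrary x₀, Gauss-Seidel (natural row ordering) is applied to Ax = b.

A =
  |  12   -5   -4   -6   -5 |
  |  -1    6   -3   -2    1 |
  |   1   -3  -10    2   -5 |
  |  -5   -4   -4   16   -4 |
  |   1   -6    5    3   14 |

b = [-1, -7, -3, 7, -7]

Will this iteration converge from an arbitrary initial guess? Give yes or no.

Write A = D+L+U with D = diag(12, 6, -10, 16, 14).
Gauss-Seidel: T = -(D+L)⁻¹U, row 0 first, T[0,3] = -(-6)/(12) = +0.5000; later rows by forward substitution.
  T[0,:] = [+0.0000 +0.4167 +0.3333 +0.5000 +0.4167]
  T[1,:] = [+0.0000 +0.0694 +0.5556 +0.4167 -0.0972]
  T[2,:] = [+0.0000 +0.0208 -0.1333 +0.1250 -0.4292]
  T[3,:] = [+0.0000 +0.1528 +0.2097 +0.2917 +0.2486]
  T[4,:] = [+0.0000 -0.0402 +0.2170 +0.0357 +0.0286]
|roots of det(T-λI)|: 0.5205, 0.3147, 0.3147, 0.0144, 0.0000.
ρ(T) = max|λ| = 0.5205; 0.5205 < 1: convergent.

yes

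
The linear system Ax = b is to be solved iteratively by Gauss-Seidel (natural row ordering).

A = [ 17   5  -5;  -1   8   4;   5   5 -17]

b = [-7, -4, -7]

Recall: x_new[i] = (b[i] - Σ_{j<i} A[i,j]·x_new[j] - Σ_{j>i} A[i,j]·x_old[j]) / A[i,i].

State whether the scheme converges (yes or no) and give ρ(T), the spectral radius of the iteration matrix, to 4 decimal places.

Diagonal D = diag(17, 8, -17); L, U strict lower/upper.
Gauss-Seidel: T = -(D+L)⁻¹U, row 0 first, T[0,1] = -(5)/(17) = -0.2941; later rows by forward substitution.
  T[0,:] = [+0.0000 -0.2941 +0.2941]
  T[1,:] = [+0.0000 -0.0368 -0.4632]
  T[2,:] = [+0.0000 -0.0973 -0.0497]
|eigenvalues of T|: 0.2557, 0.1692, 0.0000.
ρ = 0.2557; 0.2557 < 1: convergent.

yes, ρ = 0.2557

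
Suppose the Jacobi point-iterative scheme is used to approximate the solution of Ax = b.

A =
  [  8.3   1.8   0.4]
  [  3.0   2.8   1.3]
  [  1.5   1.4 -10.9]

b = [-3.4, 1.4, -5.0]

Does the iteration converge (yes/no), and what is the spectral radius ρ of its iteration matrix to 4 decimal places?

A = D + L + U where D = diag(8.3, 2.8, -10.9).
T_J = -D⁻¹(L+U): T[0,1] = -(1.8)/(8.3) = -0.2169; T[0,0] = 0.
  T[0,:] = [+0.0000, -0.2169, -0.0482]
  T[1,:] = [-1.0714, +0.0000, -0.4643]
  T[2,:] = [+0.1376, +0.1284, +0.0000]
eigenvalue magnitudes: 0.4590, 0.3192, 0.1398.
ρ = 0.4590; 0.4590 < 1, so it converges for any x₀.

yes, ρ = 0.4590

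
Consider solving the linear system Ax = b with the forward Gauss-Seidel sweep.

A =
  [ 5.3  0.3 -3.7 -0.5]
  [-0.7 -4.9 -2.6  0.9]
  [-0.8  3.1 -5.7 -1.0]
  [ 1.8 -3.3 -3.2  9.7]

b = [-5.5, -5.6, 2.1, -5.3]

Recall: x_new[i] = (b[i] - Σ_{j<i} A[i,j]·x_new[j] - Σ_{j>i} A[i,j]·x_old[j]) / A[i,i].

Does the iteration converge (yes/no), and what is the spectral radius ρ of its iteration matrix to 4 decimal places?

yes, ρ = 0.5163

Diagonal D = diag(5.3, -4.9, -5.7, 9.7); L, U strict lower/upper.
T_GS = -(D+L)⁻¹U: row 0 first, T[0,2] = -(-3.7)/(5.3) = +0.6981; later rows by forward substitution.
  T[0,:] = [+0.0000, -0.0566, +0.6981, +0.0943]
  T[1,:] = [+0.0000, +0.0081, -0.6303, +0.1702]
  T[2,:] = [+0.0000, +0.0123, -0.4408, -0.0961]
  T[3,:] = [+0.0000, +0.0173, -0.4894, +0.0087]
eigenvalue magnitudes: 0.5163, 0.1096, 0.0173, 0.0000.
ρ = 0.5163; 0.5163 < 1: convergent.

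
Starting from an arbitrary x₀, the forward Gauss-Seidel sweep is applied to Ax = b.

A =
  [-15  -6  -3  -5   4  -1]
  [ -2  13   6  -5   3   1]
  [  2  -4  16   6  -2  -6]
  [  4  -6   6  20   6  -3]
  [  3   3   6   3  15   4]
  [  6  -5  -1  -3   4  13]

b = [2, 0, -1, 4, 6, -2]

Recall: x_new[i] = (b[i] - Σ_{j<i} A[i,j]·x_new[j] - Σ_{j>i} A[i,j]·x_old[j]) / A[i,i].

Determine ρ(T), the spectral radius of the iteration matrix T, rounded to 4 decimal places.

Diagonal D = diag(-15, 13, 16, 20, 15, 13); L, U strict lower/upper.
GS T = -(D+L)⁻¹U: row 0 first, T[0,5] = -(-1)/(-15) = -0.0667; later rows by forward substitution.
  T[0,:] = [+0.0000, -0.4000, -0.2000, -0.3333, +0.2667, -0.0667]
  T[1,:] = [+0.0000, -0.0615, -0.4923, +0.3333, -0.1897, -0.0872]
  T[2,:] = [+0.0000, +0.0346, -0.0981, -0.2500, +0.0442, +0.3615]
  T[3,:] = [+0.0000, +0.0512, -0.0783, +0.2417, -0.4235, +0.0287]
  T[4,:] = [+0.0000, +0.0682, +0.1933, +0.0517, +0.0516, -0.3863]
  T[5,:] = [+0.0000, +0.1544, -0.1821, +0.3027, -0.3063, +0.1505]
|roots of det(T-λI)|: 0.5651, 0.3078, 0.3078, 0.2185, 0.2185, 0.0000.
spectral radius ρ = 0.5651; 0.5651 < 1 ⇒ converges.

0.5651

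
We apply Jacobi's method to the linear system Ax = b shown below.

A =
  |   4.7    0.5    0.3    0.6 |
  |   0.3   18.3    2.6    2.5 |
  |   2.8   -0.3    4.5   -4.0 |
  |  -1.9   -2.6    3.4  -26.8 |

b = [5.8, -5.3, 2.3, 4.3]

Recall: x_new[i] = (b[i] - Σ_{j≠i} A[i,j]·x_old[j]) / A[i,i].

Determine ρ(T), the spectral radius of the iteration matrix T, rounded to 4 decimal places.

0.4374

A = D + L + U where D = diag(4.7, 18.3, 4.5, -26.8).
Jacobi: T = -D⁻¹(L+U), T[2,0] = -(2.8)/(4.5) = -0.6222; T[2,2] = 0.
  T[0,:] = [+0.0000 -0.1064 -0.0638 -0.1277]
  T[1,:] = [-0.0164 +0.0000 -0.1421 -0.1366]
  T[2,:] = [-0.6222 +0.0667 +0.0000 +0.8889]
  T[3,:] = [-0.0709 -0.0970 +0.1269 +0.0000]
moduli |λ_i(T)| = 0.4374, 0.3245, 0.1812, 0.0683.
ρ = 0.4374; 0.4374 < 1, so it converges for any x₀.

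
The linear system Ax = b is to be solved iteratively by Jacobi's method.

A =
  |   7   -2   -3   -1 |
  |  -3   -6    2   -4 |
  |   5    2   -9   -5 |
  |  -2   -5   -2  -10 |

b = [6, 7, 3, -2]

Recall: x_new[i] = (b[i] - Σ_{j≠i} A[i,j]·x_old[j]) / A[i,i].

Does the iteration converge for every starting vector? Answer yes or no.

A = D + L + U where D = diag(7, -6, -9, -10).
T_J = -D⁻¹(L+U): T[2,0] = -(5)/(-9) = +0.5556; T[2,2] = 0.
  T[0,:] = [+0.0000 +0.2857 +0.4286 +0.1429]
  T[1,:] = [-0.5000 +0.0000 +0.3333 -0.6667]
  T[2,:] = [+0.5556 +0.2222 +0.0000 -0.5556]
  T[3,:] = [-0.2000 -0.5000 -0.2000 +0.0000]
|roots of det(T-λI)|: 0.8598, 0.6469, 0.6469, 0.2404.
ρ(T) = max|λ| = 0.8598; 0.8598 < 1, so it converges for any x₀.

yes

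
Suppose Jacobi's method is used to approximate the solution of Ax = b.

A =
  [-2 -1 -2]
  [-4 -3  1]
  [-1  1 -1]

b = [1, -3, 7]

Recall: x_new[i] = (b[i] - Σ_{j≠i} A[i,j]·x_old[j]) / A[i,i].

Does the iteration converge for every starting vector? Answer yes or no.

no

A = D + L + U where D = diag(-2, -3, -1).
T_J = -D⁻¹(L+U): T[1,0] = -(-4)/(-3) = -1.3333; T[1,1] = 0.
  T[0,:] = [+0.0000 -0.5000 -1.0000]
  T[1,:] = [-1.3333 +0.0000 +0.3333]
  T[2,:] = [-1.0000 +1.0000 +0.0000]
|λ(T)| sorted: 1.6980, 0.9399, 0.9399.
ρ(T) = max|λ| = 1.6980; 1.6980 > 1: divergent.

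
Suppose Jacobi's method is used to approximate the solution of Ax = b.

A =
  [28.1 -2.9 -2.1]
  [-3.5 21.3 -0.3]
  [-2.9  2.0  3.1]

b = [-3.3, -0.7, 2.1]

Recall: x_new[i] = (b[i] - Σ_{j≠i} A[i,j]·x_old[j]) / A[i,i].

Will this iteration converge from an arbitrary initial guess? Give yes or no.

Diagonal D = diag(28.1, 21.3, 3.1); L, U strict lower/upper.
T_J = -D⁻¹(L+U): T[2,1] = -(2)/(3.1) = -0.6452; T[2,2] = 0.
  T[0,:] = [+0.0000 +0.1032 +0.0747]
  T[1,:] = [+0.1643 +0.0000 +0.0141]
  T[2,:] = [+0.9355 -0.6452 +0.0000]
|λ(T)| sorted: 0.3141, 0.2185, 0.0956.
ρ = 0.3141; 0.3141 < 1 ⇒ converges.

yes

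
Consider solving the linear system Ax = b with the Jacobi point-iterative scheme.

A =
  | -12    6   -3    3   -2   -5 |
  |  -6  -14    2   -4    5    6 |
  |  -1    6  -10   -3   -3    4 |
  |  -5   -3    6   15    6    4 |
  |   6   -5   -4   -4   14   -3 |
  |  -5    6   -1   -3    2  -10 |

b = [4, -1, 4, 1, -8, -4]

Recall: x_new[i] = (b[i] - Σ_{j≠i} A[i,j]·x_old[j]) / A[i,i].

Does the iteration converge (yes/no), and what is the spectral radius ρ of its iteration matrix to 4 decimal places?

no, ρ = 1.1234

Let D = diag(-12, -14, -10, 15, 14, -10); L, U the strict triangles.
T_J = -D⁻¹(L+U): T[0,2] = -(-3)/(-12) = -0.2500; T[0,0] = 0.
  T[0,:] = [+0.0000 +0.5000 -0.2500 +0.2500 -0.1667 -0.4167]
  T[1,:] = [-0.4286 +0.0000 +0.1429 -0.2857 +0.3571 +0.4286]
  T[2,:] = [-0.1000 +0.6000 +0.0000 -0.3000 -0.3000 +0.4000]
  T[3,:] = [+0.3333 +0.2000 -0.4000 +0.0000 -0.4000 -0.2667]
  T[4,:] = [-0.4286 +0.3571 +0.2857 +0.2857 +0.0000 +0.2143]
  T[5,:] = [-0.5000 +0.6000 -0.1000 -0.3000 +0.2000 +0.0000]
|roots of det(T-λI)|: 1.1234, 0.6070, 0.6070, 0.5466, 0.1173, 0.1173.
ρ = 1.1234; 1.1234 > 1 ⇒ diverges.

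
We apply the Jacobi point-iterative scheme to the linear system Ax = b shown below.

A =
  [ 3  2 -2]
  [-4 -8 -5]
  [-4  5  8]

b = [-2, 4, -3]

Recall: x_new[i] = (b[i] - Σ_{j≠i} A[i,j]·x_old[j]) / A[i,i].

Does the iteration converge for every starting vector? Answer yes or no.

no

Let D = diag(3, -8, 8); L, U the strict triangles.
T_J = -D⁻¹(L+U): T[1,2] = -(-5)/(-8) = -0.6250; T[1,1] = 0.
  T[0,:] = [+0.0000, -0.6667, +0.6667]
  T[1,:] = [-0.5000, +0.0000, -0.6250]
  T[2,:] = [+0.5000, -0.6250, +0.0000]
moduli |λ_i(T)| = 1.1868, 0.6250, 0.5618.
spectral radius ρ = 1.1868; 1.1868 > 1 ⇒ diverges.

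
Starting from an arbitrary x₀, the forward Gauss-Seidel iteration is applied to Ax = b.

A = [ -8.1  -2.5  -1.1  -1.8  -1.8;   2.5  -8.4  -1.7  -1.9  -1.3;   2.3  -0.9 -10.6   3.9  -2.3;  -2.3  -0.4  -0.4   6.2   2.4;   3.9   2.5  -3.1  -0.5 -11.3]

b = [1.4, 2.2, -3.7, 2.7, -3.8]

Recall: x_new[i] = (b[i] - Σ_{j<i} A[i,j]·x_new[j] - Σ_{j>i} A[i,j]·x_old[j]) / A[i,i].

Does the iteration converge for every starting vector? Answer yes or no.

yes

Split A = D + L + U, D = diag(-8.1, -8.4, -10.6, 6.2, -11.3).
T_GS = -(D+L)⁻¹U: row 0 first, T[0,4] = -(-1.8)/(-8.1) = -0.2222; later rows by forward substitution.
  T[0,:] = [+0.0000 -0.3086 -0.1358 -0.2222 -0.2222]
  T[1,:] = [+0.0000 -0.0919 -0.2428 -0.2923 -0.2209]
  T[2,:] = [+0.0000 -0.0592 -0.0089 +0.3445 -0.2464]
  T[3,:] = [+0.0000 -0.1242 -0.0666 -0.0791 -0.4997]
  T[4,:] = [+0.0000 -0.1051 -0.0952 -0.2324 -0.0358]
eigenvalue magnitudes: 0.5005, 0.3277, 0.1599, 0.1171, 0.0000.
ρ(T) = max|λ| = 0.5005; 0.5005 < 1: convergent.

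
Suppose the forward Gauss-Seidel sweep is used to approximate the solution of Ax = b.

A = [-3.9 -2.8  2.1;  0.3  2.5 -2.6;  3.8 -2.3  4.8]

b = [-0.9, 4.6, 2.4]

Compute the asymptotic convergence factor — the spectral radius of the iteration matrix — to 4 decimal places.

Write A = D+L+U with D = diag(-3.9, 2.5, 4.8).
Gauss-Seidel: T = -(D+L)⁻¹U, row 0 first, T[0,1] = -(-2.8)/(-3.9) = -0.7179; later rows by forward substitution.
  T[0,:] = [+0.0000, -0.7179, +0.5385]
  T[1,:] = [+0.0000, +0.0862, +0.9754]
  T[2,:] = [+0.0000, +0.6097, +0.0411]
|eigenvalues of T|: 0.8351, 0.7078, 0.0000.
spectral radius ρ = 0.8351; 0.8351 < 1, so it converges for any x₀.

0.8351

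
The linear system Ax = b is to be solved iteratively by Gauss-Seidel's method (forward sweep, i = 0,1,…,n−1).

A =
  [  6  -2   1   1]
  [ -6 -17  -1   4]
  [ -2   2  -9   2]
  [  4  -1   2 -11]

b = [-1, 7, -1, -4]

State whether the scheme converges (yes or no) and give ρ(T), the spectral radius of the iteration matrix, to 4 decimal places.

yes, ρ = 0.2222

Let D = diag(6, -17, -9, -11); L, U the strict triangles.
Gauss-Seidel: T = -(D+L)⁻¹U, row 0 first, T[0,2] = -(1)/(6) = -0.1667; later rows by forward substitution.
  T[0,:] = [+0.0000  +0.3333  -0.1667  -0.1667]
  T[1,:] = [+0.0000  -0.1176  +0.0000  +0.2941]
  T[2,:] = [+0.0000  -0.1002  +0.0370  +0.3246]
  T[3,:] = [+0.0000  +0.1137  -0.0539  -0.0283]
|eigenvalues of T|: 0.2222, 0.0845, 0.0845, 0.0000.
ρ(T) = max|λ| = 0.2222; 0.2222 < 1 ⇒ converges.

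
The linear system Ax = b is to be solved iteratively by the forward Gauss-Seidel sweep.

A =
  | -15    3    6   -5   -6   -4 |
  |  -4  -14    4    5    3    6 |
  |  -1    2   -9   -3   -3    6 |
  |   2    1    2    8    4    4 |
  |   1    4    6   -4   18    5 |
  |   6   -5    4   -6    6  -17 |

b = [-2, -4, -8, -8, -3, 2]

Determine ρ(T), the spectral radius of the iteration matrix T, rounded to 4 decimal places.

0.8204

Split A = D + L + U, D = diag(-15, -14, -9, 8, 18, -17).
GS T = -(D+L)⁻¹U: row 0 first, T[0,1] = -(3)/(-15) = +0.2000; later rows by forward substitution.
  T[0,:] = [+0.0000  +0.2000  +0.4000  -0.3333  -0.4000  -0.2667]
  T[1,:] = [+0.0000  -0.0571  +0.1714  +0.4524  +0.3286  +0.5048]
  T[2,:] = [+0.0000  -0.0349  -0.0063  -0.1958  -0.2159  +0.8085]
  T[3,:] = [+0.0000  -0.0341  -0.1198  +0.0757  -0.3871  -0.6985]
  T[4,:] = [+0.0000  +0.0056  -0.0848  +0.0001  -0.0649  -0.7999]
  T[5,:] = [+0.0000  +0.0932  +0.1016  -0.3235  -0.1749  -0.0881]
|λ(T)| sorted: 0.8204, 0.6119, 0.1555, 0.1094, 0.1094, 0.0000.
spectral radius ρ = 0.8204; 0.8204 < 1 ⇒ converges.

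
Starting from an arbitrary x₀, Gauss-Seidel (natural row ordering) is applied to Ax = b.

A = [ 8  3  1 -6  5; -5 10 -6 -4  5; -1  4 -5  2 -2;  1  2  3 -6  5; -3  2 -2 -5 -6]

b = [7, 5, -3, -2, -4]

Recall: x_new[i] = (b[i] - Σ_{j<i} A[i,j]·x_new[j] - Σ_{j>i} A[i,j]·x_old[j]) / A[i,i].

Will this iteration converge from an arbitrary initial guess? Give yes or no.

no

Diagonal D = diag(8, 10, -5, -6, -6); L, U strict lower/upper.
GS T = -(D+L)⁻¹U: row 0 first, T[0,1] = -(3)/(8) = -0.3750; later rows by forward substitution.
  T[0,:] = [+0.0000 -0.3750 -0.1250 +0.7500 -0.6250]
  T[1,:] = [+0.0000 -0.1875 +0.5375 +0.7750 -0.8125]
  T[2,:] = [+0.0000 -0.0750 +0.4550 +0.8700 -0.9250]
  T[3,:] = [+0.0000 -0.1625 +0.3858 +0.8183 -0.0042]
  T[4,:] = [+0.0000 +0.2854 -0.2315 -1.0886 +0.3535]
moduli |λ_i(T)| = 1.3085, 0.4725, 0.4725, 0.1283, 0.0000.
ρ = 1.3085; 1.3085 > 1 ⇒ diverges.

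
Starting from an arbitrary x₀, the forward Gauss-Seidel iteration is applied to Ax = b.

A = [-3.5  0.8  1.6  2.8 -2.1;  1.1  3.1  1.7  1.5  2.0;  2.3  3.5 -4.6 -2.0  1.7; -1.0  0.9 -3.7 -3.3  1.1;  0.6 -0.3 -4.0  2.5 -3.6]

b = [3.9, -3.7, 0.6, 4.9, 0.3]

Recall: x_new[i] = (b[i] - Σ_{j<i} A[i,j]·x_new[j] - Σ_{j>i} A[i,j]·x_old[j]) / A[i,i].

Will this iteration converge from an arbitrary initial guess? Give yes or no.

no

Let D = diag(-3.5, 3.1, -4.6, -3.3, -3.6); L, U the strict triangles.
T_GS = -(D+L)⁻¹U: row 0 first, T[0,2] = -(1.6)/(-3.5) = +0.4571; later rows by forward substitution.
  T[0,:] = [+0.0000  +0.2286  +0.4571  +0.8000  -0.6000]
  T[1,:] = [+0.0000  -0.0811  -0.7106  -0.7677  -0.4323]
  T[2,:] = [+0.0000  +0.0526  -0.3121  -0.6189  -0.2593]
  T[3,:] = [+0.0000  -0.1503  +0.0176  +0.2421  +0.6880]
  T[4,:] = [+0.0000  -0.1180  +0.4944  +1.0532  +0.7020]
|λ(T)| sorted: 1.2900, 0.6475, 0.0602, 0.0602, 0.0000.
spectral radius ρ = 1.2900; 1.2900 > 1, so it fails to converge.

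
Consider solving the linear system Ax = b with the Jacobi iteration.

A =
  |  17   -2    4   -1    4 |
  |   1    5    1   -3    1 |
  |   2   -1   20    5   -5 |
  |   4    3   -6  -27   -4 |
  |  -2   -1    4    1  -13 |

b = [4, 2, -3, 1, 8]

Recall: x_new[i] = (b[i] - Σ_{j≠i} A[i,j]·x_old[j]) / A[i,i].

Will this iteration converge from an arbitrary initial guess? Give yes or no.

Write A = D+L+U with D = diag(17, 5, 20, -27, -13).
T_J = -D⁻¹(L+U): T[0,3] = -(-1)/(17) = +0.0588; T[0,0] = 0.
  T[0,:] = [+0.0000, +0.1176, -0.2353, +0.0588, -0.2353]
  T[1,:] = [-0.2000, +0.0000, -0.2000, +0.6000, -0.2000]
  T[2,:] = [-0.1000, +0.0500, +0.0000, -0.2500, +0.2500]
  T[3,:] = [+0.1481, +0.1111, -0.2222, +0.0000, -0.1481]
  T[4,:] = [-0.1538, -0.0769, +0.3077, +0.0769, +0.0000]
|roots of det(T-λI)|: 0.5752, 0.3563, 0.1898, 0.1898, 0.0727.
ρ = 0.5752; 0.5752 < 1, so it converges for any x₀.

yes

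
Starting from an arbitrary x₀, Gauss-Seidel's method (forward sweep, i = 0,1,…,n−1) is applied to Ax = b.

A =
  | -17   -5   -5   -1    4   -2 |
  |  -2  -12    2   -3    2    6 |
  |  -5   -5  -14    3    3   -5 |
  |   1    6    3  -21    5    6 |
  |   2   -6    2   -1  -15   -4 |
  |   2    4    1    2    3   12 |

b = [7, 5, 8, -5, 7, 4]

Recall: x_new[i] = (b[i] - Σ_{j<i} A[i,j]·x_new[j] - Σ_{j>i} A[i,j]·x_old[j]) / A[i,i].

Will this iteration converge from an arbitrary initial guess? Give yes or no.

yes

A = D + L + U where D = diag(-17, -12, -14, -21, -15, 12).
GS T = -(D+L)⁻¹U: row 0 first, T[0,2] = -(-5)/(-17) = -0.2941; later rows by forward substitution.
  T[0,:] = [+0.0000, -0.2941, -0.2941, -0.0588, +0.2353, -0.1176]
  T[1,:] = [+0.0000, +0.0490, +0.2157, -0.2402, +0.1275, +0.5196]
  T[2,:] = [+0.0000, +0.0875, +0.0280, +0.3211, +0.0847, -0.5007]
  T[3,:] = [+0.0000, +0.0125, +0.0516, -0.0256, +0.2978, +0.3570]
  T[4,:] = [+0.0000, -0.0480, -0.1252, +0.1327, -0.0282, -0.5808]
  T[5,:] = [+0.0000, +0.0353, -0.0025, +0.0342, -0.1314, -0.0262]
moduli |λ_i(T)| = 0.5083, 0.2688, 0.2688, 0.0550, 0.0550, 0.0000.
ρ = 0.5083; 0.5083 < 1 ⇒ converges.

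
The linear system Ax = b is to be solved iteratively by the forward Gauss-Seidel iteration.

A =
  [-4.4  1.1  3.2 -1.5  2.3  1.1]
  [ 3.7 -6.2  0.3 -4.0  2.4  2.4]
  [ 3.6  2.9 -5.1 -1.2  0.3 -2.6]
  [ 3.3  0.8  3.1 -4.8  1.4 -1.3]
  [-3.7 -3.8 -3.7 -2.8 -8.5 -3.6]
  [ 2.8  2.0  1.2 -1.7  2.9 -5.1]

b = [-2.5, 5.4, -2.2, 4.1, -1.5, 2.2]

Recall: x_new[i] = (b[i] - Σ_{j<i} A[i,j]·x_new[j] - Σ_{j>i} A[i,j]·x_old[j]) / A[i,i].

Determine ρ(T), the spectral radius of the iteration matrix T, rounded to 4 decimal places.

Let D = diag(-4.4, -6.2, -5.1, -4.8, -8.5, -5.1); L, U the strict triangles.
GS T = -(D+L)⁻¹U: row 0 first, T[0,4] = -(2.3)/(-4.4) = +0.5227; later rows by forward substitution.
  T[0,:] = [+0.0000 +0.2500 +0.7273 -0.3409 +0.5227 +0.2500]
  T[1,:] = [+0.0000 +0.1492 +0.4824 -0.8486 +0.6990 +0.5363]
  T[2,:] = [+0.0000 +0.2613 +0.7877 -0.9585 +0.8253 -0.0284]
  T[3,:] = [+0.0000 +0.3655 +1.0891 -0.9948 +1.3006 -0.0279]
  T[4,:] = [+0.0000 -0.4097 -1.2339 +1.2727 -1.3277 -0.7506]
  T[5,:] = [+0.0000 -0.0975 -0.2909 +0.3098 -0.4332 -0.0766]
moduli |λ_i(T)| = 1.4816, 0.2789, 0.2701, 0.2701, 0.0064, 0.0000.
ρ = 1.4816; 1.4816 > 1: divergent.

1.4816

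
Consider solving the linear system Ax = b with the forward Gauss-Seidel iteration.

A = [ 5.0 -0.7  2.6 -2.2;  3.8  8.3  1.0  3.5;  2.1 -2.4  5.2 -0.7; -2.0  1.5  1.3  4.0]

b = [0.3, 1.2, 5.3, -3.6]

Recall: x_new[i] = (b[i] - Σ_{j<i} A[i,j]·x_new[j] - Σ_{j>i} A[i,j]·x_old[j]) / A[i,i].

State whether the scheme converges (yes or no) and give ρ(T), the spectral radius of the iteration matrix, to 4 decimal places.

yes, ρ = 0.6817

Diagonal D = diag(5, 8.3, 5.2, 4); L, U strict lower/upper.
GS T = -(D+L)⁻¹U: row 0 first, T[0,1] = -(-0.7)/(5) = +0.1400; later rows by forward substitution.
  T[0,:] = [+0.0000 +0.1400 -0.5200 +0.4400]
  T[1,:] = [+0.0000 -0.0641 +0.1176 -0.6231]
  T[2,:] = [+0.0000 -0.0861 +0.2643 -0.3307]
  T[3,:] = [+0.0000 +0.1220 -0.3900 +0.5611]
eigenvalue magnitudes: 0.6817, 0.0968, 0.0172, 0.0000.
ρ = 0.6817; 0.6817 < 1, so it converges for any x₀.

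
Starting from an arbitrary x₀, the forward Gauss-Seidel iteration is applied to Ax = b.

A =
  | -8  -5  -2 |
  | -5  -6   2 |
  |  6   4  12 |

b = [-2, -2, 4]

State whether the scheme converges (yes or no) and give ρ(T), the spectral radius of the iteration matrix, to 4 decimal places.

Let D = diag(-8, -6, 12); L, U the strict triangles.
T_GS = -(D+L)⁻¹U: row 0 first, T[0,2] = -(-2)/(-8) = -0.2500; later rows by forward substitution.
  T[0,:] = [+0.0000  -0.6250  -0.2500]
  T[1,:] = [+0.0000  +0.5208  +0.5417]
  T[2,:] = [+0.0000  +0.1389  -0.0556]
moduli |λ_i(T)| = 0.6305, 0.1652, 0.0000.
spectral radius ρ = 0.6305; 0.6305 < 1: convergent.

yes, ρ = 0.6305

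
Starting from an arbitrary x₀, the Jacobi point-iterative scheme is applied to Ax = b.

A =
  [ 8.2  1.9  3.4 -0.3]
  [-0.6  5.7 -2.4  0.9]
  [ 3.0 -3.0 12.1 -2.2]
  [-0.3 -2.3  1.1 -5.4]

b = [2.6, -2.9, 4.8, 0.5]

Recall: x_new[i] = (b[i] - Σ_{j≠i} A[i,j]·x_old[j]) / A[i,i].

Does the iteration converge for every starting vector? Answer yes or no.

yes

Diagonal D = diag(8.2, 5.7, 12.1, -5.4); L, U strict lower/upper.
Jacobi T = -D⁻¹(L+U): T[3,1] = -(-2.3)/(-5.4) = -0.4259; T[3,3] = 0.
  T[0,:] = [+0.0000, -0.2317, -0.4146, +0.0366]
  T[1,:] = [+0.1053, +0.0000, +0.4211, -0.1579]
  T[2,:] = [-0.2479, +0.2479, +0.0000, +0.1818]
  T[3,:] = [-0.0556, -0.4259, +0.2037, +0.0000]
moduli |λ_i(T)| = 0.5725, 0.4603, 0.1661, 0.0539.
ρ(T) = max|λ| = 0.5725; 0.5725 < 1, so it converges for any x₀.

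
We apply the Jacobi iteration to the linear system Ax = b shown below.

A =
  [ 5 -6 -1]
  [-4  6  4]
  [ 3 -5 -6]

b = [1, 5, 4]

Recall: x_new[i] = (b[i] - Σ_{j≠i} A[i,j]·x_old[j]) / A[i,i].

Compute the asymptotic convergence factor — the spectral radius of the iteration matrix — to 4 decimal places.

Write A = D+L+U with D = diag(5, 6, -6).
T_J = -D⁻¹(L+U): T[2,1] = -(-5)/(-6) = -0.8333; T[2,2] = 0.
  T[0,:] = [+0.0000  +1.2000  +0.2000]
  T[1,:] = [+0.6667  +0.0000  -0.6667]
  T[2,:] = [+0.5000  -0.8333  +0.0000]
|roots of det(T-λI)|: 1.3539, 0.9611, 0.3928.
spectral radius ρ = 1.3539; 1.3539 > 1: divergent.

1.3539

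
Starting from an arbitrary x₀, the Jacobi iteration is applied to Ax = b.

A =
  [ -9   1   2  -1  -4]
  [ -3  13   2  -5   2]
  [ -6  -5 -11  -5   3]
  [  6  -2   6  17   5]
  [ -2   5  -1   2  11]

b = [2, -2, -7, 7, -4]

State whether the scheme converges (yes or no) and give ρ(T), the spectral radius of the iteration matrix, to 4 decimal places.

Let D = diag(-9, 13, -11, 17, 11); L, U the strict triangles.
Jacobi T = -D⁻¹(L+U): T[3,0] = -(6)/(17) = -0.3529; T[3,3] = 0.
  T[0,:] = [+0.0000 +0.1111 +0.2222 -0.1111 -0.4444]
  T[1,:] = [+0.2308 +0.0000 -0.1538 +0.3846 -0.1538]
  T[2,:] = [-0.5455 -0.4545 +0.0000 -0.4545 +0.2727]
  T[3,:] = [-0.3529 +0.1176 -0.3529 +0.0000 -0.2941]
  T[4,:] = [+0.1818 -0.4545 +0.0909 -0.1818 +0.0000]
|λ(T)| sorted: 0.8232, 0.4116, 0.4116, 0.3456, 0.3456.
spectral radius ρ = 0.8232; 0.8232 < 1 ⇒ converges.

yes, ρ = 0.8232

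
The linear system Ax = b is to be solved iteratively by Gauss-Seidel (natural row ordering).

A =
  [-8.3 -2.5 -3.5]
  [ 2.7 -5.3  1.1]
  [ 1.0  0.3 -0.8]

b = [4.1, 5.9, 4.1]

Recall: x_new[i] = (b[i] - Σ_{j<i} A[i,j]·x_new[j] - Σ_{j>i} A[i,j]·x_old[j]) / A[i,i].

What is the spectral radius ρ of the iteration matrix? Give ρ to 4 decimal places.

0.5380

Diagonal D = diag(-8.3, -5.3, -0.8); L, U strict lower/upper.
GS T = -(D+L)⁻¹U: row 0 first, T[0,1] = -(-2.5)/(-8.3) = -0.3012; later rows by forward substitution.
  T[0,:] = [+0.0000  -0.3012  -0.4217]
  T[1,:] = [+0.0000  -0.1534  -0.0073]
  T[2,:] = [+0.0000  -0.4340  -0.5298]
|eigenvalues of T|: 0.5380, 0.1452, 0.0000.
ρ(T) = max|λ| = 0.5380; 0.5380 < 1: convergent.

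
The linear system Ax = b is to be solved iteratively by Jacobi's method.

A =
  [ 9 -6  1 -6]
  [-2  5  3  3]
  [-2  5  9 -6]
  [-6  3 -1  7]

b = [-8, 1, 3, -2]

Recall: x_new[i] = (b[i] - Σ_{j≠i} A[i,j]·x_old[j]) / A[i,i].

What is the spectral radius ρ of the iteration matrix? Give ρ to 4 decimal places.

A = D + L + U where D = diag(9, 5, 9, 7).
Jacobi T = -D⁻¹(L+U): T[3,0] = -(-6)/(7) = +0.8571; T[3,3] = 0.
  T[0,:] = [+0.0000, +0.6667, -0.1111, +0.6667]
  T[1,:] = [+0.4000, +0.0000, -0.6000, -0.6000]
  T[2,:] = [+0.2222, -0.5556, +0.0000, +0.6667]
  T[3,:] = [+0.8571, -0.4286, +0.1429, +0.0000]
moduli |λ_i(T)| = 1.2149, 0.8846, 0.8846, 0.4764.
spectral radius ρ = 1.2149; 1.2149 > 1, so it fails to converge.

1.2149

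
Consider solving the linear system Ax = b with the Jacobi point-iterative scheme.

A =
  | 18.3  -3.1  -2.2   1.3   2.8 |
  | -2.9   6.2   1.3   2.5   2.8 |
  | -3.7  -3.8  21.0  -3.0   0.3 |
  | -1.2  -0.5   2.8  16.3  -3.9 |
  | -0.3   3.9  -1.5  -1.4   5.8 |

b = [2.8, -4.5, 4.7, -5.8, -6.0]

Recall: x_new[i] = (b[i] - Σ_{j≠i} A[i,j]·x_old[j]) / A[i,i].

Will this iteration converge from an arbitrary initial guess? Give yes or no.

yes

A = D + L + U where D = diag(18.3, 6.2, 21, 16.3, 5.8).
Jacobi: T = -D⁻¹(L+U), T[2,4] = -(0.3)/(21) = -0.0143; T[2,2] = 0.
  T[0,:] = [+0.0000 +0.1694 +0.1202 -0.0710 -0.1530]
  T[1,:] = [+0.4677 +0.0000 -0.2097 -0.4032 -0.4516]
  T[2,:] = [+0.1762 +0.1810 +0.0000 +0.1429 -0.0143]
  T[3,:] = [+0.0736 +0.0307 -0.1718 +0.0000 +0.2393]
  T[4,:] = [+0.0517 -0.6724 +0.2586 +0.2414 +0.0000]
|λ(T)| sorted: 0.6975, 0.4118, 0.2733, 0.2733, 0.1676.
ρ(T) = max|λ| = 0.6975; 0.6975 < 1 ⇒ converges.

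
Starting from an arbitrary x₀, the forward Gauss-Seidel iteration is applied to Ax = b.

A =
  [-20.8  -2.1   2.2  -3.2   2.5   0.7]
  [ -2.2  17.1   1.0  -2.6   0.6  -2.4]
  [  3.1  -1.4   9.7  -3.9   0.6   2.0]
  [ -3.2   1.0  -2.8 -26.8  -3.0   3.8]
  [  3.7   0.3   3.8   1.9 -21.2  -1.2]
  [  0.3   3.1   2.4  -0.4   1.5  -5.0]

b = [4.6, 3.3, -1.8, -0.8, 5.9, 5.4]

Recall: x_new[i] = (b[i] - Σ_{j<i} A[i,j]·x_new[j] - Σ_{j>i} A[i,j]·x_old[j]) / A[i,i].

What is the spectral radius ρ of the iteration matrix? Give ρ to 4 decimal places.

0.2671

Let D = diag(-20.8, 17.1, 9.7, -26.8, -21.2, -5); L, U the strict triangles.
T_GS = -(D+L)⁻¹U: row 0 first, T[0,3] = -(-3.2)/(-20.8) = -0.1538; later rows by forward substitution.
  T[0,:] = [+0.0000 -0.1010 +0.1058 -0.1538 +0.1202 +0.0337]
  T[1,:] = [+0.0000 -0.0130 -0.0449 +0.1323 -0.0196 +0.1447]
  T[2,:] = [+0.0000 +0.0304 -0.0403 +0.4703 -0.1031 -0.1961]
  T[3,:] = [+0.0000 +0.0084 -0.0101 -0.0258 -0.1163 +0.1637]
  T[4,:] = [+0.0000 -0.0116 +0.0097 +0.0570 -0.0082 -0.0692]
  T[5,:] = [+0.0000 -0.0037 -0.0371 +0.3177 -0.0476 -0.0362]
|roots of det(T-λI)|: 0.2671, 0.1889, 0.0524, 0.0524, 0.0065, 0.0000.
spectral radius ρ = 0.2671; 0.2671 < 1: convergent.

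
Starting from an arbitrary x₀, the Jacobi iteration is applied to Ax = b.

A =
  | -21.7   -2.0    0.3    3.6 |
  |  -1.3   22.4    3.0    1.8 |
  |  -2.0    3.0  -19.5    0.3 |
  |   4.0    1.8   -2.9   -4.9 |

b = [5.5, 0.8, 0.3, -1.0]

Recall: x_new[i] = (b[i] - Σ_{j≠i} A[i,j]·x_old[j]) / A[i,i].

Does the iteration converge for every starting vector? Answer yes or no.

yes

Let D = diag(-21.7, 22.4, -19.5, -4.9); L, U the strict triangles.
Jacobi T = -D⁻¹(L+U): T[1,3] = -(1.8)/(22.4) = -0.0804; T[1,1] = 0.
  T[0,:] = [+0.0000  -0.0922  +0.0138  +0.1659]
  T[1,:] = [+0.0580  +0.0000  -0.1339  -0.0804]
  T[2,:] = [-0.1026  +0.1538  +0.0000  +0.0154]
  T[3,:] = [+0.8163  +0.3673  -0.5918  +0.0000]
eigenvalue magnitudes: 0.3925, 0.2163, 0.2163, 0.1705.
spectral radius ρ = 0.3925; 0.3925 < 1 ⇒ converges.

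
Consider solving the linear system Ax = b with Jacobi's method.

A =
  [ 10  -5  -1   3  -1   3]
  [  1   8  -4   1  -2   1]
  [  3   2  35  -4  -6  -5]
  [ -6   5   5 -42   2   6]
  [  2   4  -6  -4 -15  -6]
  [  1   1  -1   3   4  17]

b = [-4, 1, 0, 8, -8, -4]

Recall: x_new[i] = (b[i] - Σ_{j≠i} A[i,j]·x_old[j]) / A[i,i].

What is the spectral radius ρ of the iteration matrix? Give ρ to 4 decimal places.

0.5259

Split A = D + L + U, D = diag(10, 8, 35, -42, -15, 17).
T_J = -D⁻¹(L+U): T[5,1] = -(1)/(17) = -0.0588; T[5,5] = 0.
  T[0,:] = [+0.0000 +0.5000 +0.1000 -0.3000 +0.1000 -0.3000]
  T[1,:] = [-0.1250 +0.0000 +0.5000 -0.1250 +0.2500 -0.1250]
  T[2,:] = [-0.0857 -0.0571 +0.0000 +0.1143 +0.1714 +0.1429]
  T[3,:] = [-0.1429 +0.1190 +0.1190 +0.0000 +0.0476 +0.1429]
  T[4,:] = [+0.1333 +0.2667 -0.4000 -0.2667 +0.0000 -0.4000]
  T[5,:] = [-0.0588 -0.0588 +0.0588 -0.1765 -0.2353 +0.0000]
eigenvalue magnitudes: 0.5259, 0.3477, 0.3477, 0.2993, 0.2993, 0.0177.
ρ(T) = max|λ| = 0.5259; 0.5259 < 1, so it converges for any x₀.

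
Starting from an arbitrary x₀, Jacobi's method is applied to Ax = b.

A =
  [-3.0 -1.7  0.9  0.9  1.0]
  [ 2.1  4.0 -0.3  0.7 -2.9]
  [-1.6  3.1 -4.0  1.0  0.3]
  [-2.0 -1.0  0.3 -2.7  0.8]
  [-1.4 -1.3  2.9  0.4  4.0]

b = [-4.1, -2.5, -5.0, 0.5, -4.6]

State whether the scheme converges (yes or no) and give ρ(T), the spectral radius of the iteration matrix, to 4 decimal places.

Let D = diag(-3, 4, -4, -2.7, 4); L, U the strict triangles.
T_J = -D⁻¹(L+U): T[2,4] = -(0.3)/(-4) = +0.0750; T[2,2] = 0.
  T[0,:] = [+0.0000, -0.5667, +0.3000, +0.3000, +0.3333]
  T[1,:] = [-0.5250, +0.0000, +0.0750, -0.1750, +0.7250]
  T[2,:] = [-0.4000, +0.7750, +0.0000, +0.2500, +0.0750]
  T[3,:] = [-0.7407, -0.3704, +0.1111, +0.0000, +0.2963]
  T[4,:] = [+0.3500, +0.3250, -0.7250, -0.1000, +0.0000]
|eigenvalues of T|: 1.1337, 0.6971, 0.6971, 0.5068, 0.5068.
spectral radius ρ = 1.1337; 1.1337 > 1 ⇒ diverges.

no, ρ = 1.1337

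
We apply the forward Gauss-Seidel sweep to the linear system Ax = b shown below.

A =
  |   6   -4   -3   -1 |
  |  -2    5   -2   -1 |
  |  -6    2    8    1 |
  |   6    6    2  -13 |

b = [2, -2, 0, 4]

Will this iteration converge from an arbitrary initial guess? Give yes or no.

Split A = D + L + U, D = diag(6, 5, 8, -13).
Gauss-Seidel: T = -(D+L)⁻¹U, row 0 first, T[0,3] = -(-1)/(6) = +0.1667; later rows by forward substitution.
  T[0,:] = [+0.0000 +0.6667 +0.5000 +0.1667]
  T[1,:] = [+0.0000 +0.2667 +0.6000 +0.2667]
  T[2,:] = [+0.0000 +0.4333 +0.2250 -0.0667]
  T[3,:] = [+0.0000 +0.4974 +0.5423 +0.1897]
eigenvalue magnitudes: 0.8903, 0.2723, 0.0635, 0.0000.
ρ = 0.8903; 0.8903 < 1 ⇒ converges.

yes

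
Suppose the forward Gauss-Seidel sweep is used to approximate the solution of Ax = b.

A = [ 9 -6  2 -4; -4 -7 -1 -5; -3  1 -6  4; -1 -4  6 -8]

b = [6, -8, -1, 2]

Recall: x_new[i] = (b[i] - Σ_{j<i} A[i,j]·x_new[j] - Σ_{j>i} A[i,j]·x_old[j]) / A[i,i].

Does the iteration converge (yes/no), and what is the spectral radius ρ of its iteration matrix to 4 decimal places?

yes, ρ = 0.8790

Diagonal D = diag(9, -7, -6, -8); L, U strict lower/upper.
GS T = -(D+L)⁻¹U: row 0 first, T[0,1] = -(-6)/(9) = +0.6667; later rows by forward substitution.
  T[0,:] = [+0.0000  +0.6667  -0.2222  +0.4444]
  T[1,:] = [+0.0000  -0.3810  -0.0159  -0.9683]
  T[2,:] = [+0.0000  -0.3968  +0.1085  +0.2831]
  T[3,:] = [+0.0000  -0.1905  +0.1171  +0.6409]
eigenvalue magnitudes: 0.8790, 0.4923, 0.0183, 0.0000.
spectral radius ρ = 0.8790; 0.8790 < 1 ⇒ converges.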